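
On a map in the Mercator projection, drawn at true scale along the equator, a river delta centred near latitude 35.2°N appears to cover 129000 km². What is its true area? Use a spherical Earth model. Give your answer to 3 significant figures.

For Mercator, h = k = sec φ (a conformal cylindrical projection has a single point scale, 1/cos φ).
Areal scale = k² = sec²φ = 1/cos²(35.2°) = 1/0.8171² = 1.498.
True area = apparent / (areal scale) = 129000 / 1.498 ≈ 86100 km².

86100 km²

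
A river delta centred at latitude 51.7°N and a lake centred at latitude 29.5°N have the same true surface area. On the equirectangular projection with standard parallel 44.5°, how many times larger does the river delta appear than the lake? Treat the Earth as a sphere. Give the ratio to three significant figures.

1.40

The equidistant cylindrical projection with φ₀ = 44.5° has h = 1 (meridians true) and k = cos φ₀ / cos φ along parallels.
Areal scale at 51.7°: h·k = 1.000 × 1.151 = 1.151.
Areal scale at 29.5°: h·k = 1.000 × 0.8195 = 0.8195.
Ratio = 1.151/0.8195 ≈ 1.40.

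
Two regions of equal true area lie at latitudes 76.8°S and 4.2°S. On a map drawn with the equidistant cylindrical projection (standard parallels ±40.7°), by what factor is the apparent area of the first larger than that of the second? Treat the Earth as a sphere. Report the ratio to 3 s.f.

4.37

In the equirectangular projection with standard parallel φ₀ = 40.7° (x = Rλ cos φ₀, y = Rφ), meridians are true-scale (h = 1) and the parallel scale is k = cos φ₀ / cos φ.
Areal scale at 76.8°: h·k = 1.000 × 3.320 = 3.320.
Areal scale at 4.2°: h·k = 1.000 × 0.7602 = 0.7602.
Ratio = 3.320/0.7602 ≈ 4.37.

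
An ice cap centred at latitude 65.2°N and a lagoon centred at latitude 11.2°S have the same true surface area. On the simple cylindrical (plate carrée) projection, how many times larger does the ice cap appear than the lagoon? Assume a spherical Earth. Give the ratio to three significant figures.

For the equirectangular projection with φ₀ = 0 (plate carrée), h = 1 along meridians and k = sec φ along parallels.
Areal scale at 65.2°: h·k = 1.000 × 2.384 = 2.384.
Areal scale at 11.2°: h·k = 1.000 × 1.019 = 1.019.
Ratio = 2.384/1.019 ≈ 2.34.

2.34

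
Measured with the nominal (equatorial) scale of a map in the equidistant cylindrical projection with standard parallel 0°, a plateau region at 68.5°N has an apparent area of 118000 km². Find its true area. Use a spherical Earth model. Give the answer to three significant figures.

43200 km²

Plate carrée maps x = Rλ, y = Rφ. The meridian scale is h = 1 and the parallel scale is k = 1/cos φ = sec φ.
Areal scale = h·k = 1 × sec φ; at 68.5°, h = 1.000, k = 2.729, so h·k = 2.729.
True area = apparent / (areal scale) = 118000 / 2.729 ≈ 43200 km².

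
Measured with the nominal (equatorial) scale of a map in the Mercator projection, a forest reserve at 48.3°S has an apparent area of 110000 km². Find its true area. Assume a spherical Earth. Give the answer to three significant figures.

Mercator is conformal, so the point scale is isotropic: h = k = sec φ = 1/cos φ.
Areal scale = k² = sec²φ = 1/cos²(48.3°) = 1/0.6652² = 2.260.
True area = apparent / (areal scale) = 110000 / 2.260 ≈ 48700 km².

48700 km²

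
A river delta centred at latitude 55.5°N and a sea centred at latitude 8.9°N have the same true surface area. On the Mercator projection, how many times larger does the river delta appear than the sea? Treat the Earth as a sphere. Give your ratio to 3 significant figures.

3.04

Mercator is conformal with k = sec φ, so areal scale = k² = sec²φ.
At 55.5°: sec²(55.5°) = 1/0.5664² = 3.117.
At 8.9°: sec²(8.9°) = 1/0.9880² = 1.025.
Ratio = 3.117/1.025 = cos²(8.9°)/cos²(55.5°) ≈ 3.04.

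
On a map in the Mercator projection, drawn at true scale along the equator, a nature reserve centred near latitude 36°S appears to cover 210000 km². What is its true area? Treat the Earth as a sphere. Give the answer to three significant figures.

137000 km²

For Mercator, h = k = sec φ (a conformal cylindrical projection has a single point scale, 1/cos φ).
Areal scale = k² = sec²φ = 1/cos²(36°) = 1/0.8090² = 1.528.
True area = apparent / (areal scale) = 210000 / 1.528 ≈ 137000 km².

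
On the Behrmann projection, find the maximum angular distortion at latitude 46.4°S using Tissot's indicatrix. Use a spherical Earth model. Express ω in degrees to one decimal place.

Behrmann is a cylindrical equal-area projection with standard parallels at ±30°. A cylindrical equal-area projection with standard parallel φ₀ has meridian scale h = cos φ / cos φ₀ and parallel scale k = cos φ₀ / cos φ (so areas are preserved, h·k = 1).
At 46.4°: h = 0.7963, k = 1.256; principal scales a = 1.256, b = 0.7963.
sin(ω/2) = (a − b)/(a + b) = 0.4595/2.052 = 0.2239, so ω = 2 arcsin(0.2239) ≈ 25.9°.

25.9°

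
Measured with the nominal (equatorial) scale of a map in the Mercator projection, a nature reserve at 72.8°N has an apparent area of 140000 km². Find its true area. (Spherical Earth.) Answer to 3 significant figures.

12200 km²

For Mercator, h = k = sec φ (a conformal cylindrical projection has a single point scale, 1/cos φ).
Areal scale = k² = sec²φ = 1/cos²(72.8°) = 1/0.2957² = 11.44.
True area = apparent / (areal scale) = 140000 / 11.44 ≈ 12200 km².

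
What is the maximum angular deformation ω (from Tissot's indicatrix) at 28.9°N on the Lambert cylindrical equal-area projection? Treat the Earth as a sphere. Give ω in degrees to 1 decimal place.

The Lambert cylindrical equal-area projection is the cylindrical equal-area projection with its standard parallel at the equator (φ₀ = 0). A cylindrical equal-area projection with standard parallel φ₀ has meridian scale h = cos φ / cos φ₀ and parallel scale k = cos φ₀ / cos φ (so areas are preserved, h·k = 1).
At 28.9°: h = 0.8755, k = 1.142; principal scales a = 1.142, b = 0.8755.
sin(ω/2) = (a − b)/(a + b) = 0.2668/2.018 = 0.1322, so ω = 2 arcsin(0.1322) ≈ 15.2°.

15.2°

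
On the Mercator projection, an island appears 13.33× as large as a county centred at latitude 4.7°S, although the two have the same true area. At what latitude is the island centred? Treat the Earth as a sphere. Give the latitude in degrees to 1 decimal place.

74.2°

On Mercator, (apparent₁)/(apparent₂) = sec²φ₁ / sec²φ₂ when true areas are equal.
cos²φ₂ / cos²φ₁ = 13.33  ⇒  cos φ₁ = cos 4.7° / √13.33 = 0.9966/3.651 = 0.2730.
φ₁ = arccos(0.2730) ≈ 74.2°.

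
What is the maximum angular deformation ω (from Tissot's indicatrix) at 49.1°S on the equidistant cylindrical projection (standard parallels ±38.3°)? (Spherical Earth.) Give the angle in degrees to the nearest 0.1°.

10.4°

With standard parallel φ₀ = 38.3°, the equirectangular projection gives x = Rλ cos φ₀, y = Rφ, so h = 1 and k = cos 38.3° / cos φ.
At 49.1°: h = 1.000, k = 1.199; principal scales a = 1.199, b = 1.000.
sin(ω/2) = (a − b)/(a + b) = 0.1986/2.199 = 0.09033, so ω = 2 arcsin(0.09033) ≈ 10.4°.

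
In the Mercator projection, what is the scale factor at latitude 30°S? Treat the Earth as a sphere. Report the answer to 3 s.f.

1.15

For Mercator, h = k = sec φ (a conformal cylindrical projection has a single point scale, 1/cos φ).
k = 1/cos 30° = 1/0.8660 = 1.155.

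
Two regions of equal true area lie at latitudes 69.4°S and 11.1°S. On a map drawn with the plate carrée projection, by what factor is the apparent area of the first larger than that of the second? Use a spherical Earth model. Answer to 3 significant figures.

In the plate carrée (x = Rλ, y = Rφ), meridians are true-scale (h = 1) and parallels are stretched by k = sec φ.
Areal scale at 69.4°: h·k = 1.000 × 2.842 = 2.842.
Areal scale at 11.1°: h·k = 1.000 × 1.019 = 1.019.
Ratio = 2.842/1.019 ≈ 2.79.

2.79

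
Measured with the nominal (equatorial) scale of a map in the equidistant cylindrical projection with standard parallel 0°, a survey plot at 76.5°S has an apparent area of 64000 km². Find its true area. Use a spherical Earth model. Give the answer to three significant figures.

14900 km²

In the plate carrée (x = Rλ, y = Rφ), meridians are true-scale (h = 1) and parallels are stretched by k = sec φ.
Areal scale = h·k = 1 × sec φ; at 76.5°, h = 1.000, k = 4.284, so h·k = 4.284.
True area = apparent / (areal scale) = 64000 / 4.284 ≈ 14900 km².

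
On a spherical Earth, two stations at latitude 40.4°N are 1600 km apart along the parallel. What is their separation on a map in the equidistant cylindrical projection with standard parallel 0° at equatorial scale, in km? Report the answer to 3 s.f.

2100 km

Plate carrée maps x = Rλ, y = Rφ. The meridian scale is h = 1 and the parallel scale is k = 1/cos φ = sec φ.
Along the parallel, k = sec 40.4° = 1/0.7615 = 1.313.
Map distance = 1600 × 1.313 ≈ 2100 km.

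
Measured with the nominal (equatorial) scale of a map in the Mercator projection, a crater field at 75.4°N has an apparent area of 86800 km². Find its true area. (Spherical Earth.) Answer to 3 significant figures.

The Mercator projection is conformal; its linear scale factor is the same in every direction and equals sec φ = 1/cos φ.
Areal scale = k² = sec²φ = 1/cos²(75.4°) = 1/0.2521² = 15.74.
True area = apparent / (areal scale) = 86800 / 15.74 ≈ 5520 km².

5520 km²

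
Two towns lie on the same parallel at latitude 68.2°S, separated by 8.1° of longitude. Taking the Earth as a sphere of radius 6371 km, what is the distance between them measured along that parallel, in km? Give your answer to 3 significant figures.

Arc length along a parallel = R cos φ · Δλ (with Δλ in radians).
= 6371 × cos 68.2° × (8.1° × π/180) = 6371 × 0.3714 × 0.1414 ≈ 334 km.

334 km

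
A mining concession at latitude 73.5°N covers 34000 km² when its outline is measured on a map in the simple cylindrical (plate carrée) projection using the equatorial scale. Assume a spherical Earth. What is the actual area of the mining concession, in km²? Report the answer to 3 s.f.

9660 km²

Plate carrée maps x = Rλ, y = Rφ. The meridian scale is h = 1 and the parallel scale is k = 1/cos φ = sec φ.
Areal scale = h·k = 1 × sec φ; at 73.5°, h = 1.000, k = 3.521, so h·k = 3.521.
True area = apparent / (areal scale) = 34000 / 3.521 ≈ 9660 km².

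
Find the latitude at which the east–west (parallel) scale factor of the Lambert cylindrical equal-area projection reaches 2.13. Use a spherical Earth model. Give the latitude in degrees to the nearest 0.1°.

The Lambert cylindrical equal-area projection is the cylindrical equal-area projection with its standard parallel at the equator (φ₀ = 0). Cylindrical equal-area (φ₀ = 0°): h = cos φ / cos 0° along meridians, k = cos 0° / cos φ along parallels; h·k = 1.
k = cos φ₀ / cos φ = 2.13  ⇒  cos φ = cos 0° / 2.13 = 0.4695.
φ = arccos(0.4695) ≈ 62.0°.

62.0°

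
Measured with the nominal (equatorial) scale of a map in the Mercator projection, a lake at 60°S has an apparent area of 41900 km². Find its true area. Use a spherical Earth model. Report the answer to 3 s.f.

Mercator is conformal, so the point scale is isotropic: h = k = sec φ = 1/cos φ.
Areal scale = k² = sec²φ = 1/cos²(60°) = 1/0.5000² = 4.000.
True area = apparent / (areal scale) = 41900 / 4.000 ≈ 10500 km².

10500 km²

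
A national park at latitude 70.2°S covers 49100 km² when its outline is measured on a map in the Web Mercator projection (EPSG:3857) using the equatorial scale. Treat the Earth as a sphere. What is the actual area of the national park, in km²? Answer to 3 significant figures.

5630 km²

For Mercator, h = k = sec φ (a conformal cylindrical projection has a single point scale, 1/cos φ).
Areal scale = k² = sec²φ = 1/cos²(70.2°) = 1/0.3387² = 8.715.
True area = apparent / (areal scale) = 49100 / 8.715 ≈ 5630 km².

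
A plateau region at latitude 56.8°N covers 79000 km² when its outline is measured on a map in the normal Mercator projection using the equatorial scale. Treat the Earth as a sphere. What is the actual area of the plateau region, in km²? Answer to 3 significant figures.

23700 km²

For Mercator, h = k = sec φ (a conformal cylindrical projection has a single point scale, 1/cos φ).
Areal scale = k² = sec²φ = 1/cos²(56.8°) = 1/0.5476² = 3.335.
True area = apparent / (areal scale) = 79000 / 3.335 ≈ 23700 km².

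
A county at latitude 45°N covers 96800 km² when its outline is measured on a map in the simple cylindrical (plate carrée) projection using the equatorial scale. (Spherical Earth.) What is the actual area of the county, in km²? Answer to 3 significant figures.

Plate carrée maps x = Rλ, y = Rφ. The meridian scale is h = 1 and the parallel scale is k = 1/cos φ = sec φ.
Areal scale = h·k = 1 × sec φ; at 45°, h = 1.000, k = 1.414, so h·k = 1.414.
True area = apparent / (areal scale) = 96800 / 1.414 ≈ 68400 km².

68400 km²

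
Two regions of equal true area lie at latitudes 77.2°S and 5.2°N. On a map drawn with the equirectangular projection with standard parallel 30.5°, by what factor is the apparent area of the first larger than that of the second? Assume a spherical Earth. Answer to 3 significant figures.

The equidistant cylindrical projection with φ₀ = 30.5° has h = 1 (meridians true) and k = cos φ₀ / cos φ along parallels.
Areal scale at 77.2°: h·k = 1.000 × 3.889 = 3.889.
Areal scale at 5.2°: h·k = 1.000 × 0.8652 = 0.8652.
Ratio = 3.889/0.8652 ≈ 4.50.

4.50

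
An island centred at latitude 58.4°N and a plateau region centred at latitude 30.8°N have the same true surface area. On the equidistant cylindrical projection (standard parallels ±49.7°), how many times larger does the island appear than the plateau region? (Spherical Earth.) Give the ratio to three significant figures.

With standard parallel φ₀ = 49.7°, the equirectangular projection gives x = Rλ cos φ₀, y = Rφ, so h = 1 and k = cos 49.7° / cos φ.
Areal scale at 58.4°: h·k = 1.000 × 1.234 = 1.234.
Areal scale at 30.8°: h·k = 1.000 × 0.7530 = 0.7530.
Ratio = 1.234/0.7530 ≈ 1.64.

1.64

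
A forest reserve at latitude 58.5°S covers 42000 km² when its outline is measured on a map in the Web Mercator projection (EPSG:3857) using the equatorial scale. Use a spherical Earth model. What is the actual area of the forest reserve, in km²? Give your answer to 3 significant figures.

Mercator is conformal, so the point scale is isotropic: h = k = sec φ = 1/cos φ.
Areal scale = k² = sec²φ = 1/cos²(58.5°) = 1/0.5225² = 3.663.
True area = apparent / (areal scale) = 42000 / 3.663 ≈ 11500 km².

11500 km²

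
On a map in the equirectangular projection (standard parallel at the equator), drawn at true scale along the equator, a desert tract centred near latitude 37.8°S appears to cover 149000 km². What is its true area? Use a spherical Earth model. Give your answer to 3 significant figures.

Plate carrée maps x = Rλ, y = Rφ. The meridian scale is h = 1 and the parallel scale is k = 1/cos φ = sec φ.
Areal scale = h·k = 1 × sec φ; at 37.8°, h = 1.000, k = 1.266, so h·k = 1.266.
True area = apparent / (areal scale) = 149000 / 1.266 ≈ 118000 km².

118000 km²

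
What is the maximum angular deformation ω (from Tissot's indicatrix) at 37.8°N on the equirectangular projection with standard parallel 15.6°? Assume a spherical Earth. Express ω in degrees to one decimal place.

11.3°

With standard parallel φ₀ = 15.6°, the equirectangular projection gives x = Rλ cos φ₀, y = Rφ, so h = 1 and k = cos 15.6° / cos φ.
At 37.8°: h = 1.000, k = 1.219; principal scales a = 1.219, b = 1.000.
sin(ω/2) = (a − b)/(a + b) = 0.2190/2.219 = 0.09867, so ω = 2 arcsin(0.09867) ≈ 11.3°.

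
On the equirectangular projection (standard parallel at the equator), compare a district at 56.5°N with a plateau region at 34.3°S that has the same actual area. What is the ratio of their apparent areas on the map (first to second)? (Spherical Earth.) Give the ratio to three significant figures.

Plate carrée maps x = Rλ, y = Rφ. The meridian scale is h = 1 and the parallel scale is k = 1/cos φ = sec φ.
Areal scale at 56.5°: h·k = 1.000 × 1.812 = 1.812.
Areal scale at 34.3°: h·k = 1.000 × 1.211 = 1.211.
Ratio = 1.812/1.211 ≈ 1.50.

1.50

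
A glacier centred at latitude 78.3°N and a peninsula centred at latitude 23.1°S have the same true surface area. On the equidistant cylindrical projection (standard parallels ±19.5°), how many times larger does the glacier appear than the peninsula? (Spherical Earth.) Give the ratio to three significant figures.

4.54

With standard parallel φ₀ = 19.5°, the equirectangular projection gives x = Rλ cos φ₀, y = Rφ, so h = 1 and k = cos 19.5° / cos φ.
Areal scale at 78.3°: h·k = 1.000 × 4.648 = 4.648.
Areal scale at 23.1°: h·k = 1.000 × 1.025 = 1.025.
Ratio = 4.648/1.025 ≈ 4.54.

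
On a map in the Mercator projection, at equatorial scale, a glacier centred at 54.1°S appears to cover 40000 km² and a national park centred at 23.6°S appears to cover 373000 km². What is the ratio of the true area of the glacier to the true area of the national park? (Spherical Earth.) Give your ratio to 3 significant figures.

Since Mercator area scale is 1/cos²φ, the true area equals the apparent area multiplied by cos²φ.
True area of glacier: 40000 × cos²(54.1°) = 40000 × 0.3438 = 13750 km².
True area of national park: 373000 × cos²(23.6°) = 373000 × 0.8397 = 313200 km².
Ratio = 13750 / 313200 ≈ 0.0439.

0.0439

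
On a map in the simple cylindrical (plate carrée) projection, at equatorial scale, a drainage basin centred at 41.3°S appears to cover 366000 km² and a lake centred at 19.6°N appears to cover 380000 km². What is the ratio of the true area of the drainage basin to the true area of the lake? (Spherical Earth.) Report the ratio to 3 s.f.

Plate carrée has h = 1 and k = sec φ, giving areal scale sec φ; true area = (apparent area) · cos φ.
True area of drainage basin: 366000 × cos(41.3°) = 366000 × 0.7513 = 275000 km².
True area of lake: 380000 × cos(19.6°) = 380000 × 0.9421 = 358000 km².
Ratio = 275000 / 358000 ≈ 0.768.

0.768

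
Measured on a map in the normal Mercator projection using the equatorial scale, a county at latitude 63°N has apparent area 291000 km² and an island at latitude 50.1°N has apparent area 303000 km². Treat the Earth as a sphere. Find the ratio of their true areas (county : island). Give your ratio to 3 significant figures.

0.481

On Mercator the areal scale is sec²φ, so true area = apparent × cos²φ.
True area of county: 291000 × cos²(63°) = 291000 × 0.2061 = 59980 km².
True area of island: 303000 × cos²(50.1°) = 303000 × 0.4115 = 124700 km².
Ratio = 59980 / 124700 ≈ 0.481.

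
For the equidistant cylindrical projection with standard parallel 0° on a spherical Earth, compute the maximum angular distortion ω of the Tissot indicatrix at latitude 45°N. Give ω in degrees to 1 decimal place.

19.8°

In the plate carrée (x = Rλ, y = Rφ), meridians are true-scale (h = 1) and parallels are stretched by k = sec φ.
At 45°: h = 1.000, k = 1.414; principal scales a = 1.414, b = 1.000.
sin(ω/2) = (a − b)/(a + b) = 0.4142/2.414 = 0.1716, so ω = 2 arcsin(0.1716) ≈ 19.8°.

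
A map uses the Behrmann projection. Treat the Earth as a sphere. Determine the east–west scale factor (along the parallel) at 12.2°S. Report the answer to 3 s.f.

0.886

Behrmann is a cylindrical equal-area projection with standard parallels at ±30°. Cylindrical equal-area (φ₀ = 30°): h = cos φ / cos 30° along meridians, k = cos 30° / cos φ along parallels; h·k = 1.
k = cos 30° / cos 12.2° = 0.8660/0.9774 = 0.8860.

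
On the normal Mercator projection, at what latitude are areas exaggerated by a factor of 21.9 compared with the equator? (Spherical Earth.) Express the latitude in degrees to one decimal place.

Mercator areal scale is sec²φ.
sec²φ = 21.9  ⇒  cos²φ = 0.04566  ⇒  cos φ = 0.2137.
φ = arccos(0.2137) ≈ 77.7°.

77.7°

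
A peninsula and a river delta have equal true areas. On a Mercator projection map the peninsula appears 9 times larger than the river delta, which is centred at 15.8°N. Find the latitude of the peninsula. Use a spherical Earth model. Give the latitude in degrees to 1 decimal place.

Mercator areal scale is sec²φ, so apparent-area ratio = sec²φ₁ / sec²φ₂ = cos²φ₂ / cos²φ₁.
cos²φ₂ / cos²φ₁ = 9  ⇒  cos φ₁ = cos 15.8° / √9 = 0.9622/3.000 = 0.3207.
φ₁ = arccos(0.3207) ≈ 71.3°.

71.3°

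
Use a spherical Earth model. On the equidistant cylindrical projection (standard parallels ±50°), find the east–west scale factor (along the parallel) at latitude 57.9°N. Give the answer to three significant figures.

The equidistant cylindrical projection with φ₀ = 50° has h = 1 (meridians true) and k = cos φ₀ / cos φ along parallels.
k = cos 50° / cos 57.9° = 0.6428/0.5314 = 1.210.

1.21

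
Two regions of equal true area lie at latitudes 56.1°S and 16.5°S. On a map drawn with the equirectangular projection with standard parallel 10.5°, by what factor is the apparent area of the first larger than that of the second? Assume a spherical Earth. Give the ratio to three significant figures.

1.72

In the equirectangular projection with standard parallel φ₀ = 10.5° (x = Rλ cos φ₀, y = Rφ), meridians are true-scale (h = 1) and the parallel scale is k = cos φ₀ / cos φ.
Areal scale at 56.1°: h·k = 1.000 × 1.763 = 1.763.
Areal scale at 16.5°: h·k = 1.000 × 1.025 = 1.025.
Ratio = 1.763/1.025 ≈ 1.72.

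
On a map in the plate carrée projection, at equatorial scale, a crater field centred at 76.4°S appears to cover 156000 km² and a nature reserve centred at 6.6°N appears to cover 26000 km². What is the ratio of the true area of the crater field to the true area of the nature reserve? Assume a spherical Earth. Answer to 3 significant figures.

1.42

On the plate carrée, areal scale = h·k = 1 × sec φ, so true area = apparent × cos φ.
True area of crater field: 156000 × cos(76.4°) = 156000 × 0.2351 = 36680 km².
True area of nature reserve: 26000 × cos(6.6°) = 26000 × 0.9934 = 25830 km².
Ratio = 36680 / 25830 ≈ 1.42.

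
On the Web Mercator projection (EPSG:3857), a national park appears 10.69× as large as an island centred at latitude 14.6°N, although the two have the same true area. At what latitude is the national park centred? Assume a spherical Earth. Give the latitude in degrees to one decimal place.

72.8°

For equal true areas on Mercator, apparent areas scale as sec²φ, so the ratio is cos²φ₂ / cos²φ₁.
cos²φ₂ / cos²φ₁ = 10.69  ⇒  cos φ₁ = cos 14.6° / √10.69 = 0.9677/3.270 = 0.2960.
φ₁ = arccos(0.2960) ≈ 72.8°.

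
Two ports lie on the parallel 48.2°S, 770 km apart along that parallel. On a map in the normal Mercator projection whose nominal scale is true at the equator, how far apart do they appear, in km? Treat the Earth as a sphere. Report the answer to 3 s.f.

The Mercator projection is conformal; its linear scale factor is the same in every direction and equals sec φ = 1/cos φ.
Along the parallel, k = sec 48.2° = 1/0.6665 = 1.500.
Map distance = 770 × 1.500 ≈ 1160 km.

1160 km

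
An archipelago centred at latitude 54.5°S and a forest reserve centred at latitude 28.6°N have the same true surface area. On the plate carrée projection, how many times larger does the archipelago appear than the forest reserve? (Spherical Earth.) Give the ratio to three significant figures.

For the equirectangular projection with φ₀ = 0 (plate carrée), h = 1 along meridians and k = sec φ along parallels.
Areal scale at 54.5°: h·k = 1.000 × 1.722 = 1.722.
Areal scale at 28.6°: h·k = 1.000 × 1.139 = 1.139.
Ratio = 1.722/1.139 ≈ 1.51.

1.51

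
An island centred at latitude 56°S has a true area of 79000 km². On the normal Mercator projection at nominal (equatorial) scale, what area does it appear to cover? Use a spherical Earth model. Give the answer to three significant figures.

Mercator is conformal, so the point scale is isotropic: h = k = sec φ = 1/cos φ.
Areal scale = k² = sec²φ = 1/cos²(56°) = 1/0.5592² = 3.198.
Apparent area = 79000 × 3.198 ≈ 253000 km².

253000 km²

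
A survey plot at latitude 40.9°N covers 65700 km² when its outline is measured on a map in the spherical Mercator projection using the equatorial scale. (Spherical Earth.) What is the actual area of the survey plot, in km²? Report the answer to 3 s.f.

37500 km²

For Mercator, h = k = sec φ (a conformal cylindrical projection has a single point scale, 1/cos φ).
Areal scale = k² = sec²φ = 1/cos²(40.9°) = 1/0.7559² = 1.750.
True area = apparent / (areal scale) = 65700 / 1.750 ≈ 37500 km².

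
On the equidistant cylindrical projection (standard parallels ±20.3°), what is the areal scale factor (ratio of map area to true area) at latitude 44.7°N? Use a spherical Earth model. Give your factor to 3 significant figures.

1.32

With standard parallel φ₀ = 20.3°, the equirectangular projection gives x = Rλ cos φ₀, y = Rφ, so h = 1 and k = cos 20.3° / cos φ.
Areal scale = h·k = 1 × cos φ₀ / cos φ; at 44.7°, h = 1.000, k = 1.319, so h·k = 1.319.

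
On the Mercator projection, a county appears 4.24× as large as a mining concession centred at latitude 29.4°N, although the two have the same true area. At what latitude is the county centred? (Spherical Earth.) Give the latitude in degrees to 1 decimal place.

On Mercator, (apparent₁)/(apparent₂) = sec²φ₁ / sec²φ₂ when true areas are equal.
cos²φ₂ / cos²φ₁ = 4.24  ⇒  cos φ₁ = cos 29.4° / √4.24 = 0.8712/2.059 = 0.4231.
φ₁ = arccos(0.4231) ≈ 65.0°.

65.0°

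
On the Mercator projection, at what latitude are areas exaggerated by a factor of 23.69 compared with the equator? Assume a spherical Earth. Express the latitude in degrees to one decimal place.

78.1°

Mercator areal scale is sec²φ.
sec²φ = 23.69  ⇒  cos²φ = 0.04221  ⇒  cos φ = 0.2055.
φ = arccos(0.2055) ≈ 78.1°.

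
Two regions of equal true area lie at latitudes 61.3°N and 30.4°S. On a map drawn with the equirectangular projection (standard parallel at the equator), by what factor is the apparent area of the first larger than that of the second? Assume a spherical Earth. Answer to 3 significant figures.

1.80

Plate carrée maps x = Rλ, y = Rφ. The meridian scale is h = 1 and the parallel scale is k = 1/cos φ = sec φ.
Areal scale at 61.3°: h·k = 1.000 × 2.082 = 2.082.
Areal scale at 30.4°: h·k = 1.000 × 1.159 = 1.159.
Ratio = 2.082/1.159 ≈ 1.80.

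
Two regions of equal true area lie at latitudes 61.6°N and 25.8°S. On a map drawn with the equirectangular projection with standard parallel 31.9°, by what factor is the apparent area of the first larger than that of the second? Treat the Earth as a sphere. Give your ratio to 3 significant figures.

In the equirectangular projection with standard parallel φ₀ = 31.9° (x = Rλ cos φ₀, y = Rφ), meridians are true-scale (h = 1) and the parallel scale is k = cos φ₀ / cos φ.
Areal scale at 61.6°: h·k = 1.000 × 1.785 = 1.785.
Areal scale at 25.8°: h·k = 1.000 × 0.9430 = 0.9430.
Ratio = 1.785/0.9430 ≈ 1.89.

1.89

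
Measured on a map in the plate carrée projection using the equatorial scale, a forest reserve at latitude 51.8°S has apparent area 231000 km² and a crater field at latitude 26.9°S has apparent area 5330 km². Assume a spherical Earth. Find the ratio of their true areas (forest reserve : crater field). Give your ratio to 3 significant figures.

30.1

On the plate carrée, areal scale = h·k = 1 × sec φ, so true area = apparent × cos φ.
True area of forest reserve: 231000 × cos(51.8°) = 231000 × 0.6184 = 142900 km².
True area of crater field: 5330 × cos(26.9°) = 5330 × 0.8918 = 4753 km².
Ratio = 142900 / 4753 ≈ 30.1.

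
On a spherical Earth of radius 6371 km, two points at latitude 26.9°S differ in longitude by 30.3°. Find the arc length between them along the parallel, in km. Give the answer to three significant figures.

3000 km

Arc length along a parallel = R cos φ · Δλ (with Δλ in radians).
= 6371 × cos 26.9° × (30.3° × π/180) = 6371 × 0.8918 × 0.5288 ≈ 3000 km.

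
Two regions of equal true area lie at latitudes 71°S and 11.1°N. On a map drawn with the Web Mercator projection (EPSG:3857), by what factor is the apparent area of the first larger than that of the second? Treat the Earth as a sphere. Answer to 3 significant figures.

9.08

On Mercator, area is exaggerated by sec²φ = 1/cos²φ.
At 71°: sec²(71°) = 1/0.3256² = 9.434.
At 11.1°: sec²(11.1°) = 1/0.9813² = 1.038.
Ratio = 9.434/1.038 = cos²(11.1°)/cos²(71°) ≈ 9.08.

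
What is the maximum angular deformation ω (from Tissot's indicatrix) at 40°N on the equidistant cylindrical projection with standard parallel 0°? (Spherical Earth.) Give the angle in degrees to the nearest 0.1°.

For the equirectangular projection with φ₀ = 0 (plate carrée), h = 1 along meridians and k = sec φ along parallels.
At 40°: h = 1.000, k = 1.305; principal scales a = 1.305, b = 1.000.
sin(ω/2) = (a − b)/(a + b) = 0.3054/2.305 = 0.1325, so ω = 2 arcsin(0.1325) ≈ 15.2°.

15.2°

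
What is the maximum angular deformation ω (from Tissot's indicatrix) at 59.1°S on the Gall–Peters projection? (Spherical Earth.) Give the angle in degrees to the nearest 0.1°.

The Gall–Peters projection is cylindrical equal-area with φ₀ = 45°. A cylindrical equal-area projection with standard parallel φ₀ has meridian scale h = cos φ / cos φ₀ and parallel scale k = cos φ₀ / cos φ (so areas are preserved, h·k = 1).
At 59.1°: h = 0.7263, k = 1.377; principal scales a = 1.377, b = 0.7263.
sin(ω/2) = (a − b)/(a + b) = 0.6507/2.103 = 0.3094, so ω = 2 arcsin(0.3094) ≈ 36.0°.

36.0°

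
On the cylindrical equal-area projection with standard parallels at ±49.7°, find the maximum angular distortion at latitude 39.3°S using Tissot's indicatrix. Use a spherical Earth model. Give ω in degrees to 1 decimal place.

A cylindrical equal-area projection with standard parallel φ₀ has meridian scale h = cos φ / cos φ₀ and parallel scale k = cos φ₀ / cos φ (so areas are preserved, h·k = 1).
At 39.3°: h = 1.196, k = 0.8358; principal scales a = 1.196, b = 0.8358.
sin(ω/2) = (a − b)/(a + b) = 0.3606/2.032 = 0.1774, so ω = 2 arcsin(0.1774) ≈ 20.4°.

20.4°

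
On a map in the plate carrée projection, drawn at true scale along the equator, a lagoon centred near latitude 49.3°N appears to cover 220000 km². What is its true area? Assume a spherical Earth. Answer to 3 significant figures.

143000 km²

For the equirectangular projection with φ₀ = 0 (plate carrée), h = 1 along meridians and k = sec φ along parallels.
Areal scale = h·k = 1 × sec φ; at 49.3°, h = 1.000, k = 1.534, so h·k = 1.534.
True area = apparent / (areal scale) = 220000 / 1.534 ≈ 143000 km².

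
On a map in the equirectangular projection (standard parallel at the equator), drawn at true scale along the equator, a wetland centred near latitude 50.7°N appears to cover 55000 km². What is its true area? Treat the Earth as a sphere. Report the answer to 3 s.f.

34800 km²

Plate carrée maps x = Rλ, y = Rφ. The meridian scale is h = 1 and the parallel scale is k = 1/cos φ = sec φ.
Areal scale = h·k = 1 × sec φ; at 50.7°, h = 1.000, k = 1.579, so h·k = 1.579.
True area = apparent / (areal scale) = 55000 / 1.579 ≈ 34800 km².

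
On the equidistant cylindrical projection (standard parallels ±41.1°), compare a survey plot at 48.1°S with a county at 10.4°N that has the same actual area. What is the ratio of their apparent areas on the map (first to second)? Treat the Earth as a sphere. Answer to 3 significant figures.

1.47

The equidistant cylindrical projection with φ₀ = 41.1° has h = 1 (meridians true) and k = cos φ₀ / cos φ along parallels.
Areal scale at 48.1°: h·k = 1.000 × 1.128 = 1.128.
Areal scale at 10.4°: h·k = 1.000 × 0.7662 = 0.7662.
Ratio = 1.128/0.7662 ≈ 1.47.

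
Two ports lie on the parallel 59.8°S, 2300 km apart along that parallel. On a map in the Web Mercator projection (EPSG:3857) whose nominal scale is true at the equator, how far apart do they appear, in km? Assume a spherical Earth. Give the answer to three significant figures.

For Mercator, h = k = sec φ (a conformal cylindrical projection has a single point scale, 1/cos φ).
Along the parallel, k = sec 59.8° = 1/0.5030 = 1.988.
Map distance = 2300 × 1.988 ≈ 4570 km.

4570 km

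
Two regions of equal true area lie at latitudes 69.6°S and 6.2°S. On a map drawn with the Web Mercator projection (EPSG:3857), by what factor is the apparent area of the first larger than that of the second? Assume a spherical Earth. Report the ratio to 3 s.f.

8.13

Mercator is conformal with k = sec φ, so areal scale = k² = sec²φ.
At 69.6°: sec²(69.6°) = 1/0.3486² = 8.230.
At 6.2°: sec²(6.2°) = 1/0.9942² = 1.012.
Ratio = 8.230/1.012 = cos²(6.2°)/cos²(69.6°) ≈ 8.13.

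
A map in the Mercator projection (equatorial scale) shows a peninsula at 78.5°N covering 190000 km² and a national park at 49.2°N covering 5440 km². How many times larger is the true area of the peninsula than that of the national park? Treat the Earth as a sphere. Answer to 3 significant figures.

3.25

Since Mercator area scale is 1/cos²φ, the true area equals the apparent area multiplied by cos²φ.
True area of peninsula: 190000 × cos²(78.5°) = 190000 × 0.03975 = 7552 km².
True area of national park: 5440 × cos²(49.2°) = 5440 × 0.4270 = 2323 km².
Ratio = 7552 / 2323 ≈ 3.25.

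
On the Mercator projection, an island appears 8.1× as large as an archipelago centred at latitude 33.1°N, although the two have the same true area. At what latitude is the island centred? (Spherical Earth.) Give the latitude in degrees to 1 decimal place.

72.9°

On Mercator, (apparent₁)/(apparent₂) = sec²φ₁ / sec²φ₂ when true areas are equal.
cos²φ₂ / cos²φ₁ = 8.1  ⇒  cos φ₁ = cos 33.1° / √8.1 = 0.8377/2.846 = 0.2943.
φ₁ = arccos(0.2943) ≈ 72.9°.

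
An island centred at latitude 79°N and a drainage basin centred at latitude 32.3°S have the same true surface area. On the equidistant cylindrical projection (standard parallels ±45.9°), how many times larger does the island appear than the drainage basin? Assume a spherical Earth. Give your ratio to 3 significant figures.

With standard parallel φ₀ = 45.9°, the equirectangular projection gives x = Rλ cos φ₀, y = Rφ, so h = 1 and k = cos 45.9° / cos φ.
Areal scale at 79°: h·k = 1.000 × 3.647 = 3.647.
Areal scale at 32.3°: h·k = 1.000 × 0.8233 = 0.8233.
Ratio = 3.647/0.8233 ≈ 4.43.

4.43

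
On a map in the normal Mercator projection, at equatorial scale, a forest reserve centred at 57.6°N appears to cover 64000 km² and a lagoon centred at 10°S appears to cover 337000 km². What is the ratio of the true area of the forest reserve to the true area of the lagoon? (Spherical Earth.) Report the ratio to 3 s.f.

Since Mercator area scale is 1/cos²φ, the true area equals the apparent area multiplied by cos²φ.
True area of forest reserve: 64000 × cos²(57.6°) = 64000 × 0.2871 = 18380 km².
True area of lagoon: 337000 × cos²(10°) = 337000 × 0.9698 = 326800 km².
Ratio = 18380 / 326800 ≈ 0.0562.

0.0562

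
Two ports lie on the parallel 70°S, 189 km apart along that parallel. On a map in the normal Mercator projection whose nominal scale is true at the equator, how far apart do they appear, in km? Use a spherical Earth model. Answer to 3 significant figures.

553 km

Mercator is conformal, so the point scale is isotropic: h = k = sec φ = 1/cos φ.
Along the parallel, k = sec 70° = 1/0.3420 = 2.924.
Map distance = 189 × 2.924 ≈ 553 km.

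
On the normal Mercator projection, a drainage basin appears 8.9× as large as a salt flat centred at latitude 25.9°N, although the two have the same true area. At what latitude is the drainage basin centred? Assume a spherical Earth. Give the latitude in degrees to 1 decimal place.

72.5°

On Mercator, (apparent₁)/(apparent₂) = sec²φ₁ / sec²φ₂ when true areas are equal.
cos²φ₂ / cos²φ₁ = 8.9  ⇒  cos φ₁ = cos 25.9° / √8.9 = 0.8996/2.983 = 0.3015.
φ₁ = arccos(0.3015) ≈ 72.5°.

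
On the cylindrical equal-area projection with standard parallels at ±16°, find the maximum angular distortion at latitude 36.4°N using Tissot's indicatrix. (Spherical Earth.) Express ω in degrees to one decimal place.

For cylindrical equal-area with standard parallel φ₀, h = cos φ / cos φ₀ and k = cos φ₀ / cos φ, so h·k = 1.
At 36.4°: h = 0.8373, k = 1.194; principal scales a = 1.194, b = 0.8373.
sin(ω/2) = (a − b)/(a + b) = 0.3569/2.032 = 0.1757, so ω = 2 arcsin(0.1757) ≈ 20.2°.

20.2°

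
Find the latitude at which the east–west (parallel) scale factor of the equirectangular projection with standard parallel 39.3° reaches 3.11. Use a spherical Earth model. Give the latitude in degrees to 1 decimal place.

75.6°

With standard parallel φ₀ = 39.3°, the equirectangular projection gives x = Rλ cos φ₀, y = Rφ, so h = 1 and k = cos 39.3° / cos φ.
k = cos φ₀ / cos φ = 3.11  ⇒  cos φ = cos 39.3° / 3.11 = 0.2488.
φ = arccos(0.2488) ≈ 75.6°.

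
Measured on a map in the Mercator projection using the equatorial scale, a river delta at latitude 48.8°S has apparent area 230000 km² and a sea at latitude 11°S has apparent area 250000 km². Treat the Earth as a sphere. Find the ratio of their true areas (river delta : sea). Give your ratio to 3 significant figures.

0.414

Mercator's areal exaggeration is sec²φ; hence true area = (apparent area) · cos²φ.
True area of river delta: 230000 × cos²(48.8°) = 230000 × 0.4339 = 99790 km².
True area of sea: 250000 × cos²(11°) = 250000 × 0.9636 = 240900 km².
Ratio = 99790 / 240900 ≈ 0.414.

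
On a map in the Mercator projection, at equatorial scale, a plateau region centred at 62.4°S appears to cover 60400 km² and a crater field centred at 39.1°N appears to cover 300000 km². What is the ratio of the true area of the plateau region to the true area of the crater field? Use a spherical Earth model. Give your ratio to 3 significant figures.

0.0718

Mercator's areal exaggeration is sec²φ; hence true area = (apparent area) · cos²φ.
True area of plateau region: 60400 × cos²(62.4°) = 60400 × 0.2146 = 12960 km².
True area of crater field: 300000 × cos²(39.1°) = 300000 × 0.6022 = 180700 km².
Ratio = 12960 / 180700 ≈ 0.0718.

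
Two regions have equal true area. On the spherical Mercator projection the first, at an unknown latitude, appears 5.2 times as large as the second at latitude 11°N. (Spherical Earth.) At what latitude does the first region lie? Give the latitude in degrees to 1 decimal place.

On Mercator, (apparent₁)/(apparent₂) = sec²φ₁ / sec²φ₂ when true areas are equal.
cos²φ₂ / cos²φ₁ = 5.2  ⇒  cos φ₁ = cos 11° / √5.2 = 0.9816/2.280 = 0.4305.
φ₁ = arccos(0.4305) ≈ 64.5°.

64.5°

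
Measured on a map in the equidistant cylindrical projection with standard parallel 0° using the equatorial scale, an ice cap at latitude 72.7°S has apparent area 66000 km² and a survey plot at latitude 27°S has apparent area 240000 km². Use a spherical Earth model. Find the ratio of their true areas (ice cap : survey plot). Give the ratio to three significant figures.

Plate carrée has h = 1 and k = sec φ, giving areal scale sec φ; true area = (apparent area) · cos φ.
True area of ice cap: 66000 × cos(72.7°) = 66000 × 0.2974 = 19630 km².
True area of survey plot: 240000 × cos(27°) = 240000 × 0.8910 = 213800 km².
Ratio = 19630 / 213800 ≈ 0.0918.

0.0918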